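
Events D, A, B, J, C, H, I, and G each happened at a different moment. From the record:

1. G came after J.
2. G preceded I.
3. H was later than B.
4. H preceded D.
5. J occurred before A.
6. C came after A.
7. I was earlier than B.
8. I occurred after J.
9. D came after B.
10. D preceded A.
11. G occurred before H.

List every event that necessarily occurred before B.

Directly stated before B: I.
G reaches B via G → I → B.
J reaches B via J → I → B.
No chain forces A (or any of the others) ahead of B.

G, I, J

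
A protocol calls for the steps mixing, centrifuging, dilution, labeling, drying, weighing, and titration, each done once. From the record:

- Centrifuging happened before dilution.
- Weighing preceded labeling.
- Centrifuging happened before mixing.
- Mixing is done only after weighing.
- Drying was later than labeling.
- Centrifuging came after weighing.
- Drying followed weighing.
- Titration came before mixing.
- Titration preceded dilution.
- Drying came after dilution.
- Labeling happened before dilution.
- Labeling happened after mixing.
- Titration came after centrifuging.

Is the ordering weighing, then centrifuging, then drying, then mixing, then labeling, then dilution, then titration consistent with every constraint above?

no

The constraints require titration before dilution, but in the proposed sequence dilution appears ahead of titration. That one violation is enough.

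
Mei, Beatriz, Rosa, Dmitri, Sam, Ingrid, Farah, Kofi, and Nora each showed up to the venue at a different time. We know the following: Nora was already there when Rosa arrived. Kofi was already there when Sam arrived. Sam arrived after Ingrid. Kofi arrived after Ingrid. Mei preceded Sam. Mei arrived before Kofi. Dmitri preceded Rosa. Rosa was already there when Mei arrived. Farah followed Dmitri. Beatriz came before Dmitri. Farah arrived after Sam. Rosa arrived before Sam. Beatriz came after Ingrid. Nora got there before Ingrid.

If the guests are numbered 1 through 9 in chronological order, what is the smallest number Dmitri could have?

Beatriz, Ingrid, and Nora must all come before Dmitri — 3 forced predecessors.
Nothing else is forced ahead of Dmitri, so their earliest slot is position 3 + 1 = 4.

4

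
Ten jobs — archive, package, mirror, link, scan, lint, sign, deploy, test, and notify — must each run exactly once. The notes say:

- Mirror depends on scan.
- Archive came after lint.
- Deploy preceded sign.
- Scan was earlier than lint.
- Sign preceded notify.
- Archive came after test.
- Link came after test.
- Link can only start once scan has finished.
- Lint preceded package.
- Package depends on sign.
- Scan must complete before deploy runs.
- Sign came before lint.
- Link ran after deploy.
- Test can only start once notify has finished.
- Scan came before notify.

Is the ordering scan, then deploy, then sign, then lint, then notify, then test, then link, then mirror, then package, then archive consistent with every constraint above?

Check each stated constraint against the proposed order — e.g. lint is ahead of archive; scan is ahead of mirror. Every pair is in the required order; nothing is violated.

yes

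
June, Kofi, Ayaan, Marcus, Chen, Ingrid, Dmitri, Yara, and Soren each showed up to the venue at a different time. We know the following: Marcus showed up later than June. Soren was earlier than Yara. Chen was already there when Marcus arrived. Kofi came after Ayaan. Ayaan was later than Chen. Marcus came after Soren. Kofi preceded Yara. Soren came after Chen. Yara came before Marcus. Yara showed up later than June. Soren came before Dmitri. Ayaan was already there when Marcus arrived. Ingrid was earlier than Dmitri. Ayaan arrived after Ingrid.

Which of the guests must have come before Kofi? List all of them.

Directly stated before Kofi: Ayaan.
Chen reaches Kofi via Chen → Ayaan → Kofi.
Ingrid reaches Kofi via Ingrid → Ayaan → Kofi.
No chain forces June (or any of the others) ahead of Kofi.

Ayaan, Chen, Ingrid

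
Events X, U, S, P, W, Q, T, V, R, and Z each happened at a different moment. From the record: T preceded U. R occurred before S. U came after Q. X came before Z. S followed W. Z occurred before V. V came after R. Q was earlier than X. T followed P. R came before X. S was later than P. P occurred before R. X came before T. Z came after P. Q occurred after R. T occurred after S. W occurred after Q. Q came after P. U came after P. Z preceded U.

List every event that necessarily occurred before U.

P, Q, R, S, T, W, X, Z

Directly stated before U: P, Q, T, and Z.
R reaches U via R → Q → U.
S reaches U via S → T → U.
W reaches U via W → S → T → U.
Likewise X reaches U by chaining the stated constraints.
No chain forces V ahead of U.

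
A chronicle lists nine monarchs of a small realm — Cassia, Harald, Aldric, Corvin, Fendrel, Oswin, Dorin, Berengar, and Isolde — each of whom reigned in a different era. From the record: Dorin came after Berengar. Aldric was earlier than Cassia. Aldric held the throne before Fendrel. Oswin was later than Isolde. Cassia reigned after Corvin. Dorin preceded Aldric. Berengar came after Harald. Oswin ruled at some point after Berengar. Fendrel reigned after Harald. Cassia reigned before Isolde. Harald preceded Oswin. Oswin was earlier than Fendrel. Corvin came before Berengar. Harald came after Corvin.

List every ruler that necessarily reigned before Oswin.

Directly stated before Oswin: Berengar, Harald, and Isolde.
Aldric reaches Oswin via Aldric → Cassia → Isolde → Oswin.
Cassia reaches Oswin via Cassia → Isolde → Oswin.
Corvin reaches Oswin via Corvin → Berengar → Oswin.
Likewise Dorin reaches Oswin by chaining the stated constraints.

Aldric, Berengar, Cassia, Corvin, Dorin, Harald, Isolde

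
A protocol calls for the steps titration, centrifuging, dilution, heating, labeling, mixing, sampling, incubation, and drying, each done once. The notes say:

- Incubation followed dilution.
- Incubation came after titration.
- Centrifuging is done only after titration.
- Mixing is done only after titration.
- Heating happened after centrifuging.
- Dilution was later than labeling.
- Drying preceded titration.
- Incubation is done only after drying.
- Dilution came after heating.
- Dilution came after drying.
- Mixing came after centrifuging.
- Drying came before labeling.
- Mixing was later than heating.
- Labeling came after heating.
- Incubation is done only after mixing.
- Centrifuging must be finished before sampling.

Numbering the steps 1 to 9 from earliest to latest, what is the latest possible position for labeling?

7

Labeling must come before dilution and incubation — 2 steps forced after it.
Everything else can be placed before labeling in some valid order, so labeling can sit as late as position 9 − 2 = 7.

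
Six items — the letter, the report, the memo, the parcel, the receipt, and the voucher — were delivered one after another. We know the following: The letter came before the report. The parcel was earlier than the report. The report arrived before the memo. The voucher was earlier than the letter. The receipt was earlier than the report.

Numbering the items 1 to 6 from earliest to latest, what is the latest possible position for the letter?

The letter must come before the memo and the report — 2 items forced after it.
Everything else can be placed before the letter in some valid order, so the letter can sit as late as position 6 − 2 = 4.

4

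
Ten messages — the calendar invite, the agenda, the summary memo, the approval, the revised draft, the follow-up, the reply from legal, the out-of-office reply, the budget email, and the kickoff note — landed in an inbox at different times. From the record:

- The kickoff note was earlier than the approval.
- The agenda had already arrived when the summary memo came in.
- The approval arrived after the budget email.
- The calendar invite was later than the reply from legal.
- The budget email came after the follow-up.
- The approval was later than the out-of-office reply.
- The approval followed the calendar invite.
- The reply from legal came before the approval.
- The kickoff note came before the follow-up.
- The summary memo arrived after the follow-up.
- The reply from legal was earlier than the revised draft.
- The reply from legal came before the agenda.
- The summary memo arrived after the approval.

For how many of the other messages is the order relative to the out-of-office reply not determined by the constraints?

7

Forced after the out-of-office reply: the approval and the summary memo.
That leaves the agenda, the budget email, the calendar invite, the follow-up, the kickoff note, the reply from legal, and the revised draft with no forced order relative to the out-of-office reply — 7.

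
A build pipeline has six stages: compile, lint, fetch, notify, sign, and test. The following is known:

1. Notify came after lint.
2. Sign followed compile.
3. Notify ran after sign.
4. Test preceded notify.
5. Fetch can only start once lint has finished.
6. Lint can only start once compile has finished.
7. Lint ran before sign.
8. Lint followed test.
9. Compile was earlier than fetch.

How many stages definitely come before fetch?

3

Directly stated before fetch: compile and lint.
Test reaches fetch via test → lint → fetch.
That's compile, lint, and test — 3 in all.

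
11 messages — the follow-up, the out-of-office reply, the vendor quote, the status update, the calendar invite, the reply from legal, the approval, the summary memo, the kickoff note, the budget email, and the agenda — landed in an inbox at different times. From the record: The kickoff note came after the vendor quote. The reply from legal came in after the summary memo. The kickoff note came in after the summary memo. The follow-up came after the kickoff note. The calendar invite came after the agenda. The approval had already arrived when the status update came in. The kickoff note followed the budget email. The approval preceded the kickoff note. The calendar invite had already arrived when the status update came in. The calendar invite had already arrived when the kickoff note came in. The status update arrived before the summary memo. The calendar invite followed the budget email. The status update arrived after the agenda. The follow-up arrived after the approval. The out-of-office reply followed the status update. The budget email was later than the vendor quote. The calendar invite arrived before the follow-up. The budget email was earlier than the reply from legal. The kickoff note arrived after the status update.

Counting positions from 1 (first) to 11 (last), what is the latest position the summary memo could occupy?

The summary memo must come before the follow-up, the kickoff note, and the reply from legal — 3 messages forced after it.
Everything else can be placed before the summary memo in some valid order, so the summary memo can sit as late as position 11 − 3 = 8.

8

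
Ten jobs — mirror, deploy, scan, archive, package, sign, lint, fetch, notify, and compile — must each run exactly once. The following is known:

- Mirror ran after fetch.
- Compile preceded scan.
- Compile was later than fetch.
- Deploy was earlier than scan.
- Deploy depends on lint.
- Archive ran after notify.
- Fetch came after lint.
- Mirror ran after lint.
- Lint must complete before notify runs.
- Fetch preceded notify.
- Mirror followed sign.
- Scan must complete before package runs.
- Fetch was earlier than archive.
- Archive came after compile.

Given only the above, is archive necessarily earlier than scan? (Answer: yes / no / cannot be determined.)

No chain of stated constraints runs from archive to scan, and none runs from scan to archive either.
So the relative order of archive and scan is not fixed by the given facts.

cannot be determined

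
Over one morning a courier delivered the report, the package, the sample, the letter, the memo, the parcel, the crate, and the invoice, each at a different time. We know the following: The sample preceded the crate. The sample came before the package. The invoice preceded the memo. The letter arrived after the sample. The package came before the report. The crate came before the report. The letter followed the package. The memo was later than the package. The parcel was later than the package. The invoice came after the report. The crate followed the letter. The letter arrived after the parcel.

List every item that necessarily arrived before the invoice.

the crate, the letter, the package, the parcel, the report, the sample

Directly stated before the invoice: the report.
The crate reaches the invoice via the crate → the report → the invoice.
The letter reaches the invoice via the letter → the crate → the report → the invoice.
The package reaches the invoice via the package → the report → the invoice.
Likewise the parcel and the sample each reach the invoice by chaining the stated constraints.
No chain forces the memo ahead of the invoice.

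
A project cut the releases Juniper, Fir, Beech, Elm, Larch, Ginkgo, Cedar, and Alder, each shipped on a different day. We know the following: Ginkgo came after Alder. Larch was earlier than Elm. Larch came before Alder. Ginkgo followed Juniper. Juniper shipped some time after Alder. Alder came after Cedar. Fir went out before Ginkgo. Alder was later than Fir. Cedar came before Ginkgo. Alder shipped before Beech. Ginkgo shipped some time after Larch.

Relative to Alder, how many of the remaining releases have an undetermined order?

1

Forced before Alder: Cedar, Fir, and Larch; forced after Alder: Beech, Ginkgo, and Juniper.
That leaves Elm with no forced order relative to Alder — 1.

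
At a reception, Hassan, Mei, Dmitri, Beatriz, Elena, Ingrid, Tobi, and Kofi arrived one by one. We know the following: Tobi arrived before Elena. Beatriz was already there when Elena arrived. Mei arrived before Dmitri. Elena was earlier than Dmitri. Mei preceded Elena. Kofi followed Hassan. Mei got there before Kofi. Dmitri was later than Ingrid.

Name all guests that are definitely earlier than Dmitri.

Beatriz, Elena, Ingrid, Mei, Tobi

Directly stated before Dmitri: Elena, Ingrid, and Mei.
Beatriz reaches Dmitri via Beatriz → Elena → Dmitri.
Tobi reaches Dmitri via Tobi → Elena → Dmitri.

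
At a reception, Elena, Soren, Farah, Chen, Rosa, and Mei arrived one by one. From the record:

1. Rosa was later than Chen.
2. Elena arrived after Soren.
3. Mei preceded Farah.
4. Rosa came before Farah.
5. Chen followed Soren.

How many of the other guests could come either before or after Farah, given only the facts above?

1

Forced before Farah: Chen, Mei, Rosa, and Soren.
That leaves Elena with no forced order relative to Farah — 1.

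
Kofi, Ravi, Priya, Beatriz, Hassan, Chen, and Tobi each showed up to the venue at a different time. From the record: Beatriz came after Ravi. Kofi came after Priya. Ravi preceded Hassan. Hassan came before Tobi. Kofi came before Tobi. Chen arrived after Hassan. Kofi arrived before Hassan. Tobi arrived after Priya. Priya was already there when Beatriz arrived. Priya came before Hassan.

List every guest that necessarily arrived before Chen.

Directly stated before Chen: Hassan.
Kofi reaches Chen via Kofi → Hassan → Chen.
Priya reaches Chen via Priya → Hassan → Chen.
Ravi reaches Chen via Ravi → Hassan → Chen.
No chain forces Beatriz (or any of the others) ahead of Chen.

Hassan, Kofi, Priya, Ravi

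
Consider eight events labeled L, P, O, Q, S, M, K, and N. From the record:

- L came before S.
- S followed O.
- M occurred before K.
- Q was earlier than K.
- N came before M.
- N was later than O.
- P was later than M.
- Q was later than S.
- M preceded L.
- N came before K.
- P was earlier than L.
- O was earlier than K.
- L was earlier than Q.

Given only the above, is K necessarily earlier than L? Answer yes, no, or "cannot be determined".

no

Tracing the constraints gives L → Q → K, so L must come before K.
That means K cannot be before L.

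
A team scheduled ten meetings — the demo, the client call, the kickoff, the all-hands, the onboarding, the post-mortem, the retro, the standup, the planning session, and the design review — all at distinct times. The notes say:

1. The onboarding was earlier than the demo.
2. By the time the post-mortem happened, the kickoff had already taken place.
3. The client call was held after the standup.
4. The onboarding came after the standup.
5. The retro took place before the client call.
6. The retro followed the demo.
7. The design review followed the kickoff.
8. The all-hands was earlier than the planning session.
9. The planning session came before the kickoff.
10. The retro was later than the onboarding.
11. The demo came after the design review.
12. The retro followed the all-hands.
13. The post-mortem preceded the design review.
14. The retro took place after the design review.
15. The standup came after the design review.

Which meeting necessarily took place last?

Every other meeting has a chain of constraints placing it before the client call, so the client call is last.

the client call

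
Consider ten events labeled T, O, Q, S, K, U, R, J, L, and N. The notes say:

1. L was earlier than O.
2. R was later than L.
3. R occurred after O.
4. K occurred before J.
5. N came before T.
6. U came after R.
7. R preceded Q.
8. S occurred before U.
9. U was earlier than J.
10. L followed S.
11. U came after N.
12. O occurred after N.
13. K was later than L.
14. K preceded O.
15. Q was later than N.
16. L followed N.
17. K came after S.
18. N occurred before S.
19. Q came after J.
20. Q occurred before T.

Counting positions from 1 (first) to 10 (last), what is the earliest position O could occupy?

K, L, N, and S must all come before O — 4 forced predecessors.
Nothing else is forced ahead of O, so its earliest slot is position 4 + 1 = 5.

5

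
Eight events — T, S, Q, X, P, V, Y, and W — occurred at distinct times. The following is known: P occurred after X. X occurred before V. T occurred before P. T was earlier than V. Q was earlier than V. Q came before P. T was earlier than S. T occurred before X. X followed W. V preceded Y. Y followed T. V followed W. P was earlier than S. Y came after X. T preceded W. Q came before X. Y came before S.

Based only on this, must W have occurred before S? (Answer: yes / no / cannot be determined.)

Chain the constraints: W → X → P → S. Each link is directly stated, so W comes before S.

yes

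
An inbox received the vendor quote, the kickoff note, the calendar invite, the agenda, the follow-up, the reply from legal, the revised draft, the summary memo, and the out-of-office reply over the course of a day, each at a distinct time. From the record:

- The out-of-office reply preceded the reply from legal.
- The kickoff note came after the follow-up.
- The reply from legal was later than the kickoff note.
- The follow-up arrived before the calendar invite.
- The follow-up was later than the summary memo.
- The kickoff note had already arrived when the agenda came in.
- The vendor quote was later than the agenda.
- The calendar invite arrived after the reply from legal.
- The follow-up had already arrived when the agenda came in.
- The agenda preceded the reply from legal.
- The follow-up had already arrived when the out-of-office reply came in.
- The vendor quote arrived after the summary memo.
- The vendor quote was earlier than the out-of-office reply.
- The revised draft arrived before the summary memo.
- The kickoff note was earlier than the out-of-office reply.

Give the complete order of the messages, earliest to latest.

The constraints fix every adjacent pair, so only one ordering works:
the revised draft → the summary memo → the follow-up → the kickoff note → the agenda → the vendor quote → the out-of-office reply → the reply from legal → the calendar invite.

the revised draft, the summary memo, the follow-up, the kickoff note, the agenda, the vendor quote, the out-of-office reply, the reply from legal, the calendar invite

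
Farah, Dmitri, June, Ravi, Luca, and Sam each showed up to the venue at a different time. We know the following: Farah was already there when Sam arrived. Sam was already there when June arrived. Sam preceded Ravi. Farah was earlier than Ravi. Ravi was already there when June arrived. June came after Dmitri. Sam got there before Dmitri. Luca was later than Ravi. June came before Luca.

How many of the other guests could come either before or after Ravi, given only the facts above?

Forced before Ravi: Farah and Sam; forced after Ravi: June and Luca.
That leaves Dmitri with no forced order relative to Ravi — 1.

1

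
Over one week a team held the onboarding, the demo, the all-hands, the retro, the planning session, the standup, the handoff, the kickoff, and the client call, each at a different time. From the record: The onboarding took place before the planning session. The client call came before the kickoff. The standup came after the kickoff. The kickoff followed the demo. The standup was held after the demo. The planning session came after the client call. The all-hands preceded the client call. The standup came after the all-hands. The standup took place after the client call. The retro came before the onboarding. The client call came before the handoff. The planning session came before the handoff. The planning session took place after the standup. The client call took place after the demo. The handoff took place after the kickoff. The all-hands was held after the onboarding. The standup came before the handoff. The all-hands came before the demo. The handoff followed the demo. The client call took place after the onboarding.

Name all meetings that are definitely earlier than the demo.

Directly stated before the demo: the all-hands.
The onboarding reaches the demo via the onboarding → the all-hands → the demo.
The retro reaches the demo via the retro → the onboarding → the all-hands → the demo.
No chain forces the handoff (or any of the others) ahead of the demo.

the all-hands, the onboarding, the retro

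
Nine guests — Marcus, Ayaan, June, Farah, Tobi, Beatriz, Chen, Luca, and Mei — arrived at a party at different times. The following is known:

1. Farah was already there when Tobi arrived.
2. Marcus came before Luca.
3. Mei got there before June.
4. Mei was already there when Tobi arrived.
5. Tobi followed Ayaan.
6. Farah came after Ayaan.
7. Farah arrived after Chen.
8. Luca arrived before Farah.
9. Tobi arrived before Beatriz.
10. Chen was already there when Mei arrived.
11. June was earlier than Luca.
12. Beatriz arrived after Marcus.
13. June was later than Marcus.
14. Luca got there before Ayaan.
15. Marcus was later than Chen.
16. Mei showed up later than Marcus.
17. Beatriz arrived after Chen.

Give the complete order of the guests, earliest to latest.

Chen, Marcus, Mei, June, Luca, Ayaan, Farah, Tobi, Beatriz

The constraints fix every adjacent pair, so only one ordering works:
Chen → Marcus → Mei → June → Luca → Ayaan → Farah → Tobi → Beatriz.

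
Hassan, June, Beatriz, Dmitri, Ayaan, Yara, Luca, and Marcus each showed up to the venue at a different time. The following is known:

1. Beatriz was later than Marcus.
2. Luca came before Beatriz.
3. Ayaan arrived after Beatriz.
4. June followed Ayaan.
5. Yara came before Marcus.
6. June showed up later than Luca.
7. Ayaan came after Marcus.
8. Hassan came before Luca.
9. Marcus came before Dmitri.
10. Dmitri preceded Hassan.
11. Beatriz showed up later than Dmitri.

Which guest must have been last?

June

Every other guest has a chain of constraints placing them before June, so June is last.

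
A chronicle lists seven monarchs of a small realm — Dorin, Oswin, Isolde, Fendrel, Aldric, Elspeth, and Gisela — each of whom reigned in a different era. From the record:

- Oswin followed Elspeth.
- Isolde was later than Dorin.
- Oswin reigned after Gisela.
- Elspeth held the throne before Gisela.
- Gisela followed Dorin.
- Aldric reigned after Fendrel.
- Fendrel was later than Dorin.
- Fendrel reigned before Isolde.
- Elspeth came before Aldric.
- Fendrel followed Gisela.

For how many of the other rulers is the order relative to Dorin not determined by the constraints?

Forced after Dorin: Aldric, Fendrel, Gisela, Isolde, and Oswin.
That leaves Elspeth with no forced order relative to Dorin — 1.

1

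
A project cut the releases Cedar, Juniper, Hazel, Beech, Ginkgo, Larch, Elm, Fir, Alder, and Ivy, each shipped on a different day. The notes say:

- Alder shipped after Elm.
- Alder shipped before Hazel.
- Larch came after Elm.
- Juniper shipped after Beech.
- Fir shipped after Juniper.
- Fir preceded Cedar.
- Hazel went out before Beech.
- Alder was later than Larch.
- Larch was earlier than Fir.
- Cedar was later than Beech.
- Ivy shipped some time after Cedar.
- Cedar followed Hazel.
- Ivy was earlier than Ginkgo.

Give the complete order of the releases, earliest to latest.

The constraints fix every adjacent pair, so only one ordering works:
Elm → Larch → Alder → Hazel → Beech → Juniper → Fir → Cedar → Ivy → Ginkgo.

Elm, Larch, Alder, Hazel, Beech, Juniper, Fir, Cedar, Ivy, Ginkgo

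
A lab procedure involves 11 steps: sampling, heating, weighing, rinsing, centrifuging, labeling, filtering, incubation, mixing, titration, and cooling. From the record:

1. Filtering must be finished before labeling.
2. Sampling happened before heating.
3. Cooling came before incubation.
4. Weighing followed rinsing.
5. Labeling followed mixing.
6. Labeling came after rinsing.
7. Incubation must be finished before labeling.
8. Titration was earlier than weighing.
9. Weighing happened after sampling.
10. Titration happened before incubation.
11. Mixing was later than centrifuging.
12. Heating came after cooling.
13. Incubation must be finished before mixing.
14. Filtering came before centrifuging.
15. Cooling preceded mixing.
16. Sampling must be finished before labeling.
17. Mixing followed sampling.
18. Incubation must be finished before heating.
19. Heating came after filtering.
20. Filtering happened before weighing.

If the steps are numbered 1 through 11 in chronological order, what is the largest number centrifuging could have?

Centrifuging must come before labeling and mixing — 2 steps forced after it.
Everything else can be placed before centrifuging in some valid order, so centrifuging can sit as late as position 11 − 2 = 9.

9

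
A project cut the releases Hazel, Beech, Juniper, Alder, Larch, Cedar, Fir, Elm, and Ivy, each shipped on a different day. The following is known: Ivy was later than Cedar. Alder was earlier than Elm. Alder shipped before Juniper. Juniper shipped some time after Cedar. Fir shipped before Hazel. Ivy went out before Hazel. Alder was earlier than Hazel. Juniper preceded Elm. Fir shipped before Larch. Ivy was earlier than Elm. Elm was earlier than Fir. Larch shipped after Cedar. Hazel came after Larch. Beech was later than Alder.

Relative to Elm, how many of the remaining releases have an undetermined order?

1

Forced before Elm: Alder, Cedar, Ivy, and Juniper; forced after Elm: Fir, Hazel, and Larch.
That leaves Beech with no forced order relative to Elm — 1.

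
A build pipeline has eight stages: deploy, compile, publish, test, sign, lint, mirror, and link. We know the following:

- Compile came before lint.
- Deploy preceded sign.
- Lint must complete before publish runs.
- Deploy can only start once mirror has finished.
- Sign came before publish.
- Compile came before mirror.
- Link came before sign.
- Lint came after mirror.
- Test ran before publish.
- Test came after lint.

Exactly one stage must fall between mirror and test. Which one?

lint

Tracing the constraints gives mirror → lint → test, so lint sits after mirror and before test.
No other stage is forced both after mirror and before test.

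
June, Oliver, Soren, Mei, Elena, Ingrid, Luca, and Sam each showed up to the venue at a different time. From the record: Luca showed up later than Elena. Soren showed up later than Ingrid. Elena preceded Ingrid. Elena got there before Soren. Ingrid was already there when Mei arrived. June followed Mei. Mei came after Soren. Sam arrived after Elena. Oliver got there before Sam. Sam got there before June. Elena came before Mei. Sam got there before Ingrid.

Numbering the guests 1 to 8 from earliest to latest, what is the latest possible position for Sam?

4

Sam must come before Ingrid, June, Mei, and Soren — 4 guests forced after them.
Everything else can be placed before Sam in some valid order, so Sam can sit as late as position 8 − 4 = 4.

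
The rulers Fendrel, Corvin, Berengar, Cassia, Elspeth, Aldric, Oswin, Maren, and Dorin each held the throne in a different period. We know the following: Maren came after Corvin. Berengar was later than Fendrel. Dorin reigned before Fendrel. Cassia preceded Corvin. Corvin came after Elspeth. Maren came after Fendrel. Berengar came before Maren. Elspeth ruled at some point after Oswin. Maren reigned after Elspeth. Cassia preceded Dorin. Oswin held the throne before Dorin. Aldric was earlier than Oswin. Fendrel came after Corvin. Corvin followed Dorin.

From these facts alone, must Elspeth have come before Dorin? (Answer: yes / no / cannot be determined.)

cannot be determined

No chain of stated constraints runs from Elspeth to Dorin, and none runs from Dorin to Elspeth either.
So the relative order of Elspeth and Dorin is not fixed by the given facts.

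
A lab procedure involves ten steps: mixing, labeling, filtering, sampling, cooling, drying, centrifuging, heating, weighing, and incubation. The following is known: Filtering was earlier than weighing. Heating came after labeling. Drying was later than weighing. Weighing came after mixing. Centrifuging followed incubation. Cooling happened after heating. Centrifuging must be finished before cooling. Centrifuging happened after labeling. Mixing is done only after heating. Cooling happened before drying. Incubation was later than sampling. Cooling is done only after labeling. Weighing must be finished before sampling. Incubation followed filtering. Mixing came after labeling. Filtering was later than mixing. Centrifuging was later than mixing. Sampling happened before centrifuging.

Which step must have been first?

Labeling has a chain of constraints placing it before every other step, so labeling must be first.

labeling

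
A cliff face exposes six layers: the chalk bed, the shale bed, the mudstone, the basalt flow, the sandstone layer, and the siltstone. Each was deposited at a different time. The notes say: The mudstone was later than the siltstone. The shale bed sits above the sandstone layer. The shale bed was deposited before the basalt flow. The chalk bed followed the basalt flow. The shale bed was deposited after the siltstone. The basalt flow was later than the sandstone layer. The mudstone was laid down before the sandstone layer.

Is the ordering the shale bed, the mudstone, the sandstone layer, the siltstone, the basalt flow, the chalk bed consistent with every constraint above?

no

The constraints require the siltstone before the shale bed, but in the proposed sequence the shale bed appears ahead of the siltstone. That one violation is enough.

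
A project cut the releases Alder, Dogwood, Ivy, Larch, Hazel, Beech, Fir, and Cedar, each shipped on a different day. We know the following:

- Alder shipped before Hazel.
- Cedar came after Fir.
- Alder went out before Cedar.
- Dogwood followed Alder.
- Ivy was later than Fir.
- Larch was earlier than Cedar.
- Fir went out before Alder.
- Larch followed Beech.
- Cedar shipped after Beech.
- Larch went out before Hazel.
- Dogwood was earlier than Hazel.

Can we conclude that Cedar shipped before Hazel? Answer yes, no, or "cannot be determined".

cannot be determined

No chain of stated constraints runs from Cedar to Hazel, and none runs from Hazel to Cedar either.
So the relative order of Cedar and Hazel is not fixed by the given facts.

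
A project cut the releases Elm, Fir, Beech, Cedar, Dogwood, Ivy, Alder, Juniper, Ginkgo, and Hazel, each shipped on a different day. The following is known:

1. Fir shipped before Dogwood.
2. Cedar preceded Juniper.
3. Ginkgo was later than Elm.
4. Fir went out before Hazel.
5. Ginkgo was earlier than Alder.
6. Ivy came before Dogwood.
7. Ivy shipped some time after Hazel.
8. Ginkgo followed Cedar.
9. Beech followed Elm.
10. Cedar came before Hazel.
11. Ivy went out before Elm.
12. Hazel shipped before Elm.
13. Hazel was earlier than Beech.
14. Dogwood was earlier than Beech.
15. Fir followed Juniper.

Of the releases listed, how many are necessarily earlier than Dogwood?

Directly stated before Dogwood: Fir and Ivy.
Cedar reaches Dogwood via Cedar → Juniper → Fir → Dogwood.
Hazel reaches Dogwood via Hazel → Ivy → Dogwood.
Juniper reaches Dogwood via Juniper → Fir → Dogwood.
No chain forces Beech (or any of the others) ahead of Dogwood.
That's Cedar, Fir, Hazel, Ivy, and Juniper — 5 in all.

5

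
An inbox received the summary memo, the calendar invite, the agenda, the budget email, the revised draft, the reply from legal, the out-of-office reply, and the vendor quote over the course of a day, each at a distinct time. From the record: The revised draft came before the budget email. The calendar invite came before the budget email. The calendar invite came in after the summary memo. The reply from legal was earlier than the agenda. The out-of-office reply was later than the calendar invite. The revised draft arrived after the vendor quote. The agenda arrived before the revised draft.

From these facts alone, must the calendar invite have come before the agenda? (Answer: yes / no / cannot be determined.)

cannot be determined

No chain of stated constraints runs from the calendar invite to the agenda, and none runs from the agenda to the calendar invite either.
So the relative order of the calendar invite and the agenda is not fixed by the given facts.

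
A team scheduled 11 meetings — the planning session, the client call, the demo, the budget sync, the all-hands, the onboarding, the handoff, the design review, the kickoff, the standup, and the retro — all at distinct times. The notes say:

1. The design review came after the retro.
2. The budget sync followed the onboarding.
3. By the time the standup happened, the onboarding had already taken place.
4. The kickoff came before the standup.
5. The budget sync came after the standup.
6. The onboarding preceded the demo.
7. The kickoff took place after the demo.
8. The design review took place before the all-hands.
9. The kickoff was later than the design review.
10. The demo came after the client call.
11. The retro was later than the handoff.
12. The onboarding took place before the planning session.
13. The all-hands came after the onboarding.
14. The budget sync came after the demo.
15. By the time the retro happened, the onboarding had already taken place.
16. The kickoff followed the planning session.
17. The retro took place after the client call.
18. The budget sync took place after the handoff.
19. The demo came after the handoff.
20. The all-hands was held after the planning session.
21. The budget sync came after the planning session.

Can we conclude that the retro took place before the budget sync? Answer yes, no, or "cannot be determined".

yes

Chain the constraints: the retro → the design review → the kickoff → the standup → the budget sync. Each link is directly stated, so the retro comes before the budget sync.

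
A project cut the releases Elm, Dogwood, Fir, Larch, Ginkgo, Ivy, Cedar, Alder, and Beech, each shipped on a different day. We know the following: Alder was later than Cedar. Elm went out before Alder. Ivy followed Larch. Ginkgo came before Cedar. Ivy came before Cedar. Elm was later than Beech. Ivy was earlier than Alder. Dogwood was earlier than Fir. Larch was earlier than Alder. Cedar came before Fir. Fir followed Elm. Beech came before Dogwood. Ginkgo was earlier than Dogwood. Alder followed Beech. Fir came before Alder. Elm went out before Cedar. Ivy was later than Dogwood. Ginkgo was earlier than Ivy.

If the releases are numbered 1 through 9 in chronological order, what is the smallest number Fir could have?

Beech, Cedar, Dogwood, Elm, Ginkgo, Ivy, and Larch must all come before Fir — 7 forced predecessors.
Nothing else is forced ahead of Fir, so its earliest slot is position 7 + 1 = 8.

8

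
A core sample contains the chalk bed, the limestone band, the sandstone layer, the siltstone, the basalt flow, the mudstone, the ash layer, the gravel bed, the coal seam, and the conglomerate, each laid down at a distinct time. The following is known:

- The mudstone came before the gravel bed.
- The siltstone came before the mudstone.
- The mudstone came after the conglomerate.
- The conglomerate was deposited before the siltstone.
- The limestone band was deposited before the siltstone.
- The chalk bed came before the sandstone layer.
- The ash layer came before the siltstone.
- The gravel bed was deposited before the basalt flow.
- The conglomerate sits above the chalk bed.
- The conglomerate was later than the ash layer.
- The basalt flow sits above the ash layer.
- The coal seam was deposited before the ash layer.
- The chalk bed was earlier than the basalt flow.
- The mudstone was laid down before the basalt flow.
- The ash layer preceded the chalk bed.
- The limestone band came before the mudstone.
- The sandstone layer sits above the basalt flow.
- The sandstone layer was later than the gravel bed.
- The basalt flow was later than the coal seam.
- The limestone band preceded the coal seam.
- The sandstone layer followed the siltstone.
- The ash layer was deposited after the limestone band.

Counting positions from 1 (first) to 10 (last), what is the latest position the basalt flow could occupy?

The basalt flow must come before the sandstone layer — 1 layer forced after it.
Everything else can be placed before the basalt flow in some valid order, so the basalt flow can sit as late as position 10 − 1 = 9.

9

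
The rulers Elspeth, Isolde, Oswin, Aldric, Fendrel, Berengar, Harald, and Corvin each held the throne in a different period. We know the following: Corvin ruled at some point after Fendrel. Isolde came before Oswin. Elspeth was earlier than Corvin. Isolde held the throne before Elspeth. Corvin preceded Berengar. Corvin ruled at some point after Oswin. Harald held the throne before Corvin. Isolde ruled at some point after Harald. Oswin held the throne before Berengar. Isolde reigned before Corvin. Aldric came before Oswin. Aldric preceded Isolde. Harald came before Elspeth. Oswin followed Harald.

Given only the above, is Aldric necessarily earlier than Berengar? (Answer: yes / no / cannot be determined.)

Chain the constraints: Aldric → Oswin → Berengar. Each link is directly stated, so Aldric comes before Berengar.

yes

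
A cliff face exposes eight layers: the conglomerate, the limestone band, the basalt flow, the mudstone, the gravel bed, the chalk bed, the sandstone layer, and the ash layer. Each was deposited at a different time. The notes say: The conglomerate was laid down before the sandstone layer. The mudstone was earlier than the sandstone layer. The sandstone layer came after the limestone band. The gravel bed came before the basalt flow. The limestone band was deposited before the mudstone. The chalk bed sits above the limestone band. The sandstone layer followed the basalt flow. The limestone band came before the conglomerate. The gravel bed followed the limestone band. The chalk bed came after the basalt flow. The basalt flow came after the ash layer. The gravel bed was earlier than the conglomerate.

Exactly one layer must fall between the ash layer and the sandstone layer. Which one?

the basalt flow

Tracing the constraints gives the ash layer → the basalt flow → the sandstone layer, so the basalt flow sits after the ash layer and before the sandstone layer.
No other layer is forced both after the ash layer and before the sandstone layer.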